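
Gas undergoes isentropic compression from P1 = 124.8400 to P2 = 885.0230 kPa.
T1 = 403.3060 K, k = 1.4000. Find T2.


(k-1)/k = 0.2857
(P2/P1)^exp = 1.7500
T2 = 403.3060 * 1.7500 = 705.7705 K

705.7705 K


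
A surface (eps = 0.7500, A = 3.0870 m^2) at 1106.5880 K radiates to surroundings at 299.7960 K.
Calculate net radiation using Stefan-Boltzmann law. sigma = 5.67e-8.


T^4 = 1.4995e+12
Tsurr^4 = 8.0780e+09
Q = 0.7500 * 5.67e-8 * 3.0870 * 1.4914e+12 = 195784.7409 W

195784.7409 W


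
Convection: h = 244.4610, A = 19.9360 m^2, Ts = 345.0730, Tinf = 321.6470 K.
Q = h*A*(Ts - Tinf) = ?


dT = 23.4260 K
Q = 244.4610 * 19.9360 * 23.4260 = 114168.3561 W

114168.3561 W


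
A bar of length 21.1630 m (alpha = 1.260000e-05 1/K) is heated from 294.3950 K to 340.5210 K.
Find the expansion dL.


dT = 46.1260 K
dL = 1.260000e-05 * 21.1630 * 46.1260 = 0.012300 m
L_final = 21.175300 m

dL = 0.012300 m


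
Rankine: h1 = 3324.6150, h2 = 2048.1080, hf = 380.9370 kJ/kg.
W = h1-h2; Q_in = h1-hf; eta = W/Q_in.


W = 1276.5070 kJ/kg
Q_in = 2943.6780 kJ/kg
eta = 0.4336 = 43.3644%

eta = 43.3644%


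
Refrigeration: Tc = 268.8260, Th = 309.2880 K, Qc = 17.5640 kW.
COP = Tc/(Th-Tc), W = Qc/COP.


COP = 268.8260 / 40.4620 = 6.6439
W = 17.5640 / 6.6439 = 2.6436 kW

COP = 6.6439, W = 2.6436 kW


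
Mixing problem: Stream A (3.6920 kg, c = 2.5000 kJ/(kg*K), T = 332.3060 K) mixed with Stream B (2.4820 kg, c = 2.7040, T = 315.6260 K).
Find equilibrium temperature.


num = 5185.4540
den = 15.9413
Tf = 325.2837 K

325.2837 K


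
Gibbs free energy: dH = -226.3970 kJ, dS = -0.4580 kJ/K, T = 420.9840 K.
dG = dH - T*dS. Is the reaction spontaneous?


T*dS = 420.9840 * -0.4580 = -192.8107 kJ
dG = -226.3970 + 192.8107 = -33.5863 kJ (spontaneous)

dG = -33.5863 kJ, spontaneous


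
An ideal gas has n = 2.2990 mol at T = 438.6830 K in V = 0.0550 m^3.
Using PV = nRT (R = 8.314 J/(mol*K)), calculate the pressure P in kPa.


P = nRT/V = 2.2990 * 8.314 * 438.6830 / 0.0550
= 8384.9369 / 0.0550 = 152453.3973 Pa = 152.4534 kPa

152.4534 kPa


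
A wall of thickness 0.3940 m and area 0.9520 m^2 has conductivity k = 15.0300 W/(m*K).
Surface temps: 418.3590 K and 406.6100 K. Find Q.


dT = 11.7490 K
Q = 15.0300 * 0.9520 * 11.7490 / 0.3940 = 426.6784 W

426.6784 W


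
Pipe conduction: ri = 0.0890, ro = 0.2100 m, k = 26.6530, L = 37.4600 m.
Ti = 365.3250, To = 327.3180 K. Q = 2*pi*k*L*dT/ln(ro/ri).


dT = 38.0070 K
ln(ro/ri) = 0.8585
Q = 2*pi*26.6530*37.4600*38.0070 / 0.8585 = 277735.6450 W

277735.6450 W


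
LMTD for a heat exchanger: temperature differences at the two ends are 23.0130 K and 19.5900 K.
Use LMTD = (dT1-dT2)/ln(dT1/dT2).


dT1/dT2 = 1.1747
ln(dT1/dT2) = 0.1610
LMTD = 3.4230 / 0.1610 = 21.2556 K

21.2556 K


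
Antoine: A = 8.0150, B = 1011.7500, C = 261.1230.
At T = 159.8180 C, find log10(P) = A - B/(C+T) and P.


C+T = 420.9410
B/(C+T) = 2.4035
log10(P) = 8.0150 - 2.4035 = 5.6115
P = 10^5.6115 = 408748.8187 mmHg

408748.8187 mmHg


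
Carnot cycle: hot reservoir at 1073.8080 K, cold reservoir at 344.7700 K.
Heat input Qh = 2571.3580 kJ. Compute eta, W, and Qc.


eta = 1 - 344.7700/1073.8080 = 0.6789
W = 0.6789 * 2571.3580 = 1745.7662 kJ
Qc = 2571.3580 - 1745.7662 = 825.5918 kJ

eta = 67.8928%, W = 1745.7662 kJ, Qc = 825.5918 kJ


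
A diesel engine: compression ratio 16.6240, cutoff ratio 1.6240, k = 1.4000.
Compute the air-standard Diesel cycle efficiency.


r^(k-1) = 3.0782
rc^k = 1.9716
eta = 0.6387 = 63.8687%

63.8687%


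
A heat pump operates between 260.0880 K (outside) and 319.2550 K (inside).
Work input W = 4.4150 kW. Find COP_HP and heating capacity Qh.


COP = 319.2550 / 59.1670 = 5.3958
Qh = 5.3958 * 4.4150 = 23.8226 kW

COP = 5.3958, Qh = 23.8226 kW


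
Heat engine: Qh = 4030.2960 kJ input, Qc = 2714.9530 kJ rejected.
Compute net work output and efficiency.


W = 4030.2960 - 2714.9530 = 1315.3430 kJ
eta = 1315.3430 / 4030.2960 = 0.3264 = 32.6364%

W = 1315.3430 kJ, eta = 32.6364%


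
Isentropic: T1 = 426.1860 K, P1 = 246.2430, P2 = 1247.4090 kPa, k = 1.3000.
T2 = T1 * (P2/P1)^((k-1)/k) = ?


(k-1)/k = 0.2308
(P2/P1)^exp = 1.4542
T2 = 426.1860 * 1.4542 = 619.7400 K

619.7400 K


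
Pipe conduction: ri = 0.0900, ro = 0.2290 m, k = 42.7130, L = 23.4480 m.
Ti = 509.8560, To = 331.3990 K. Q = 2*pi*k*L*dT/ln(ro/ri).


dT = 178.4570 K
ln(ro/ri) = 0.9339
Q = 2*pi*42.7130*23.4480*178.4570 / 0.9339 = 1202467.1662 W

1202467.1662 W


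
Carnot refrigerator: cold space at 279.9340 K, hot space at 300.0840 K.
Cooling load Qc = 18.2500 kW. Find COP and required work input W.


COP = 279.9340 / 20.1500 = 13.8925
W = 18.2500 / 13.8925 = 1.3137 kW

COP = 13.8925, W = 1.3137 kW


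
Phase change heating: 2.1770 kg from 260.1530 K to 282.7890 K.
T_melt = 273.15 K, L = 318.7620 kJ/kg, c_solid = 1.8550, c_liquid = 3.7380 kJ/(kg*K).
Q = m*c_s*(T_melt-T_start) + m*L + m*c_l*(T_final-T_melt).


Q1 (sensible, solid) = 2.1770 * 1.8550 * 12.9970 = 52.4862 kJ
Q2 (latent) = 2.1770 * 318.7620 = 693.9449 kJ
Q3 (sensible, liquid) = 2.1770 * 3.7380 * 9.6390 = 78.4386 kJ
Q_total = 824.8697 kJ

824.8697 kJ


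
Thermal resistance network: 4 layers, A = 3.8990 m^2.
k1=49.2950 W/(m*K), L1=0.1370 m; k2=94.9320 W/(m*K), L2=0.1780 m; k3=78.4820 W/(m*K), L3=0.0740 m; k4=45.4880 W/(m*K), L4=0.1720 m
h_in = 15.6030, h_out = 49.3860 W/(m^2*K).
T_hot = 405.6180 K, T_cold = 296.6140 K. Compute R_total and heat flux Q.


R_conv_in = 1/(15.6030*3.8990) = 0.0164
R_1 = 0.1370/(49.2950*3.8990) = 0.0007
R_2 = 0.1780/(94.9320*3.8990) = 0.0005
R_3 = 0.0740/(78.4820*3.8990) = 0.0002
R_4 = 0.1720/(45.4880*3.8990) = 0.0010
R_conv_out = 1/(49.3860*3.8990) = 0.0052
R_total = 0.0240 K/W
Q = 109.0040 / 0.0240 = 4534.9897 W

R_total = 0.0240 K/W, Q = 4534.9897 W


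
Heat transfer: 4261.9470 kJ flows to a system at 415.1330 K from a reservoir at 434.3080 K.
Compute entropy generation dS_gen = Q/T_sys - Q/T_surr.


dS_sys = 4261.9470/415.1330 = 10.2665 kJ/K
dS_surr = -4261.9470/434.3080 = -9.8132 kJ/K
dS_gen = 10.2665 - 9.8132 = 0.4533 kJ/K (irreversible)

dS_gen = 0.4533 kJ/K, irreversible


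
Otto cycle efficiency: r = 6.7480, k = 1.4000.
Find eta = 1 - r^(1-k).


r^(k-1) = 2.1462
eta = 1 - 1/2.1462 = 0.5341 = 53.4060%

53.4060%


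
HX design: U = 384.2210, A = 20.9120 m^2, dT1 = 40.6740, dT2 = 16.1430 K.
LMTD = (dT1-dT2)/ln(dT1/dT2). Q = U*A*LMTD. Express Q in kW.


LMTD = 26.5458 K
Q = 384.2210 * 20.9120 * 26.5458 = 213290.6181 W = 213.2906 kW

213.2906 kW


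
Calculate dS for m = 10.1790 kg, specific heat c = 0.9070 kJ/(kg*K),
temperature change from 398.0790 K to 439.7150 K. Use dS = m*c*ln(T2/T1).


T2/T1 = 1.1046
ln(T2/T1) = 0.0995
dS = 10.1790 * 0.9070 * 0.0995 = 0.9184 kJ/K

0.9184 kJ/K


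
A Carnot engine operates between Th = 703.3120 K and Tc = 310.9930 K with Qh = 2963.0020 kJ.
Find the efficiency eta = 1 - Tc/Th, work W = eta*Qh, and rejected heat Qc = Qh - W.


eta = 1 - 310.9930/703.3120 = 0.5578
W = 0.5578 * 2963.0020 = 1652.8112 kJ
Qc = 2963.0020 - 1652.8112 = 1310.1908 kJ

eta = 55.7816%, W = 1652.8112 kJ, Qc = 1310.1908 kJ


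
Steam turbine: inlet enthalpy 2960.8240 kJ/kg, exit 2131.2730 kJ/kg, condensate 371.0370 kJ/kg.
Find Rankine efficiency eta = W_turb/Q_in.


W = 829.5510 kJ/kg
Q_in = 2589.7870 kJ/kg
eta = 0.3203 = 32.0316%

eta = 32.0316%


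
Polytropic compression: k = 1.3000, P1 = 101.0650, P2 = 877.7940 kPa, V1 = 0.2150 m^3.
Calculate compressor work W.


(k-1)/k = 0.2308
(P2/P1)^exp = 1.6468
W = 4.3333 * 101.0650 * 0.2150 * (1.6468 - 1) = 60.9032 kJ

60.9032 kJ


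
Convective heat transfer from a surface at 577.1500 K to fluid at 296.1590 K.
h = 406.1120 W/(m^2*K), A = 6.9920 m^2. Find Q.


dT = 280.9910 K
Q = 406.1120 * 6.9920 * 280.9910 = 797883.8084 W

797883.8084 W


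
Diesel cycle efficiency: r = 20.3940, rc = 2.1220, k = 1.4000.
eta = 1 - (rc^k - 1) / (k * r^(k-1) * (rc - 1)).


r^(k-1) = 3.3404
rc^k = 2.8671
eta = 0.6442 = 64.4167%

64.4167%


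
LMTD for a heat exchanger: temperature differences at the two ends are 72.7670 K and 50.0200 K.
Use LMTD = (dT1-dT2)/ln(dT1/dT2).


dT1/dT2 = 1.4548
ln(dT1/dT2) = 0.3748
LMTD = 22.7470 / 0.3748 = 60.6846 K

60.6846 K


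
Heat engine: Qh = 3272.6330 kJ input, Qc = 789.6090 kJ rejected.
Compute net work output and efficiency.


W = 3272.6330 - 789.6090 = 2483.0240 kJ
eta = 2483.0240 / 3272.6330 = 0.7587 = 75.8724%

W = 2483.0240 kJ, eta = 75.8724%


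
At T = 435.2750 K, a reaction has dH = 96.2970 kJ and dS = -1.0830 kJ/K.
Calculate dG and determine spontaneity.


T*dS = 435.2750 * -1.0830 = -471.4028 kJ
dG = 96.2970 + 471.4028 = 567.6998 kJ (non-spontaneous)

dG = 567.6998 kJ, non-spontaneous


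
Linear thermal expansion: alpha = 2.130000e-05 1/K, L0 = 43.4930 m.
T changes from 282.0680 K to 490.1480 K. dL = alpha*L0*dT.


dT = 208.0800 K
dL = 2.130000e-05 * 43.4930 * 208.0800 = 0.192765 m
L_final = 43.685765 m

dL = 0.192765 m


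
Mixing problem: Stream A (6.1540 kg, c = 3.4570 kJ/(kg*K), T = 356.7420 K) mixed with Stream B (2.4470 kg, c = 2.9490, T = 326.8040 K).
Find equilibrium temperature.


num = 9947.7482
den = 28.4906
Tf = 349.1592 K

349.1592 K


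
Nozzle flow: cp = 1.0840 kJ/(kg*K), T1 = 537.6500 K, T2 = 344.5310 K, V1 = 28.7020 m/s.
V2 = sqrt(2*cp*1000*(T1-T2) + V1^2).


dT = 193.1190 K
2*cp*1000*dT = 418681.9920
V1^2 = 823.8048
V2 = sqrt(419505.7968) = 647.6927 m/s

647.6927 m/s


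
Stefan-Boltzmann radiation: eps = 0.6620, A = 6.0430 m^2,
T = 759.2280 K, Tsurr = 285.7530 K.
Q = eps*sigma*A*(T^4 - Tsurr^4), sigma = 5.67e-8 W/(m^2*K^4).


T^4 = 3.3227e+11
Tsurr^4 = 6.6675e+09
Q = 0.6620 * 5.67e-8 * 6.0430 * 3.2560e+11 = 73854.8563 W

73854.8563 W


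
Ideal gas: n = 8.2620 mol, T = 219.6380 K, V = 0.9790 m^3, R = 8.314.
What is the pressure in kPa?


P = nRT/V = 8.2620 * 8.314 * 219.6380 / 0.9790
= 15086.9931 / 0.9790 = 15410.6160 Pa = 15.4106 kPa

15.4106 kPa


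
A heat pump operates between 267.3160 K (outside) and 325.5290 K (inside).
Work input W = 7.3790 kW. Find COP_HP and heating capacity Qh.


COP = 325.5290 / 58.2130 = 5.5920
Qh = 5.5920 * 7.3790 = 41.2636 kW

COP = 5.5920, Qh = 41.2636 kW


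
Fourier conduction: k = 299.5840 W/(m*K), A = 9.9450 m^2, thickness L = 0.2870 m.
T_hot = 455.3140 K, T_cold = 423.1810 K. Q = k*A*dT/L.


dT = 32.1330 K
Q = 299.5840 * 9.9450 * 32.1330 / 0.2870 = 333574.4510 W

333574.4510 W


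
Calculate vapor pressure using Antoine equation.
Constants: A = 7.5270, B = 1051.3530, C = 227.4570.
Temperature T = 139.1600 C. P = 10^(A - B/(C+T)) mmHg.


C+T = 366.6170
B/(C+T) = 2.8677
log10(P) = 7.5270 - 2.8677 = 4.6593
P = 10^4.6593 = 45633.6483 mmHg

45633.6483 mmHg


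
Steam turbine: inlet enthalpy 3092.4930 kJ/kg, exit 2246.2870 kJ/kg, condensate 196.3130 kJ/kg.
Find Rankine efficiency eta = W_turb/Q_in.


W = 846.2060 kJ/kg
Q_in = 2896.1800 kJ/kg
eta = 0.2922 = 29.2180%

eta = 29.2180%


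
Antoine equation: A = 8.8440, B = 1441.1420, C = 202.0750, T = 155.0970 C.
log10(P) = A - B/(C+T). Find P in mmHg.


C+T = 357.1720
B/(C+T) = 4.0349
log10(P) = 8.8440 - 4.0349 = 4.8091
P = 10^4.8091 = 64436.4559 mmHg

64436.4559 mmHg


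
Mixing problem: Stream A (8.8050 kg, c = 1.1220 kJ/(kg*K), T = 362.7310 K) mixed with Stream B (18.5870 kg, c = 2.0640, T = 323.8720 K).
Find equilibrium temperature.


num = 16008.3812
den = 48.2428
Tf = 331.8296 K

331.8296 K


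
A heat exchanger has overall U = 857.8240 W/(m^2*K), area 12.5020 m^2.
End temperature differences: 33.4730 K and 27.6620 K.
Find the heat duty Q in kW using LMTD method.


LMTD = 30.4752 K
Q = 857.8240 * 12.5020 * 30.4752 = 326831.9668 W = 326.8320 kW

326.8320 kW


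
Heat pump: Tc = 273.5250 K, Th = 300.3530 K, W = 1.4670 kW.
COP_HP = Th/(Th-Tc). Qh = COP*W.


COP = 300.3530 / 26.8280 = 11.1955
Qh = 11.1955 * 1.4670 = 16.4238 kW

COP = 11.1955, Qh = 16.4238 kW


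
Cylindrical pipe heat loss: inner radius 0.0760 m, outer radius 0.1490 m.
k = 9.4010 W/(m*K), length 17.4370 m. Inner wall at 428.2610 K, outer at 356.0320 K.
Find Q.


dT = 72.2290 K
ln(ro/ri) = 0.6732
Q = 2*pi*9.4010*17.4370*72.2290 / 0.6732 = 110505.7354 W

110505.7354 W


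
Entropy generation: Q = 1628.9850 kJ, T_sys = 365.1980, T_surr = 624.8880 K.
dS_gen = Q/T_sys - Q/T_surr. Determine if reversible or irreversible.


dS_sys = 1628.9850/365.1980 = 4.4606 kJ/K
dS_surr = -1628.9850/624.8880 = -2.6068 kJ/K
dS_gen = 4.4606 - 2.6068 = 1.8537 kJ/K (irreversible)

dS_gen = 1.8537 kJ/K, irreversible


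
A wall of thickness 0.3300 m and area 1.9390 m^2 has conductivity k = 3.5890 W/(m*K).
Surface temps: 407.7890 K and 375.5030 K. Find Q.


dT = 32.2860 K
Q = 3.5890 * 1.9390 * 32.2860 / 0.3300 = 680.8502 W

680.8502 W


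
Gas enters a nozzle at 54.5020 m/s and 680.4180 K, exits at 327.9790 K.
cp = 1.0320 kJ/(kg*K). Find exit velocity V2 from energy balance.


dT = 352.4390 K
2*cp*1000*dT = 727434.0960
V1^2 = 2970.4680
V2 = sqrt(730404.5640) = 854.6371 m/s

854.6371 m/s


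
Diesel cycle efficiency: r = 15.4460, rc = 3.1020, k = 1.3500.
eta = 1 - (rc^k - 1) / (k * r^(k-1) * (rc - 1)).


r^(k-1) = 2.6067
rc^k = 4.6102
eta = 0.5119 = 51.1938%

51.1938%


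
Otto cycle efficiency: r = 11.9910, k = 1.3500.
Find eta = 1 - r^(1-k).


r^(k-1) = 2.3856
eta = 1 - 1/2.3856 = 0.5808 = 58.0820%

58.0820%


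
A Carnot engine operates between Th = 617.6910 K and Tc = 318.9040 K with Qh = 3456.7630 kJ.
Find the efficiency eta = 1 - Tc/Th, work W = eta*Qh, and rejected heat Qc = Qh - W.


eta = 1 - 318.9040/617.6910 = 0.4837
W = 0.4837 * 3456.7630 = 1672.0915 kJ
Qc = 3456.7630 - 1672.0915 = 1784.6715 kJ

eta = 48.3716%, W = 1672.0915 kJ, Qc = 1784.6715 kJ


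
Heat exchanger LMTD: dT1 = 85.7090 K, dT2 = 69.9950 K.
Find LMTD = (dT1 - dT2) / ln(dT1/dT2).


dT1/dT2 = 1.2245
ln(dT1/dT2) = 0.2025
LMTD = 15.7140 / 0.2025 = 77.5870 K

77.5870 K


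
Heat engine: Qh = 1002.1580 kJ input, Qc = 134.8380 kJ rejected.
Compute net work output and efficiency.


W = 1002.1580 - 134.8380 = 867.3200 kJ
eta = 867.3200 / 1002.1580 = 0.8655 = 86.5452%

W = 867.3200 kJ, eta = 86.5452%


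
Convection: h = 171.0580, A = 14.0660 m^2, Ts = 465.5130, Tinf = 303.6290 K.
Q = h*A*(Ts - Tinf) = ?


dT = 161.8840 K
Q = 171.0580 * 14.0660 * 161.8840 = 389509.3883 W

389509.3883 W


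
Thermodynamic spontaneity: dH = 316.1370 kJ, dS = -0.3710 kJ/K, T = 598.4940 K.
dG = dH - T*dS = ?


T*dS = 598.4940 * -0.3710 = -222.0413 kJ
dG = 316.1370 + 222.0413 = 538.1783 kJ (non-spontaneous)

dG = 538.1783 kJ, non-spontaneous


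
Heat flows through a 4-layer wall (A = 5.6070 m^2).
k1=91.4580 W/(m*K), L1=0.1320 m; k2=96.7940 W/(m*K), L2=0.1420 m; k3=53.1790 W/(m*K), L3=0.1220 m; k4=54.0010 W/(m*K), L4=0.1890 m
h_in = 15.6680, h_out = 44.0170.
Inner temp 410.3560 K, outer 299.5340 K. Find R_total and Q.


R_conv_in = 1/(15.6680*5.6070) = 0.0114
R_1 = 0.1320/(91.4580*5.6070) = 0.0003
R_2 = 0.1420/(96.7940*5.6070) = 0.0003
R_3 = 0.1220/(53.1790*5.6070) = 0.0004
R_4 = 0.1890/(54.0010*5.6070) = 0.0006
R_conv_out = 1/(44.0170*5.6070) = 0.0041
R_total = 0.0170 K/W
Q = 110.8220 / 0.0170 = 6523.8524 W

R_total = 0.0170 K/W, Q = 6523.8524 W


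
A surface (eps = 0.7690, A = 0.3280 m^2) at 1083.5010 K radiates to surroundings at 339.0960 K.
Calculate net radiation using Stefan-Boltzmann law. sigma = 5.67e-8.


T^4 = 1.3782e+12
Tsurr^4 = 1.3222e+10
Q = 0.7690 * 5.67e-8 * 0.3280 * 1.3650e+12 = 19521.5378 W

19521.5378 W


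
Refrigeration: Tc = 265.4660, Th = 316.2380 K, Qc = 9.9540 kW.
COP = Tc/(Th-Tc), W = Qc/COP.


COP = 265.4660 / 50.7720 = 5.2286
W = 9.9540 / 5.2286 = 1.9038 kW

COP = 5.2286, W = 1.9038 kW


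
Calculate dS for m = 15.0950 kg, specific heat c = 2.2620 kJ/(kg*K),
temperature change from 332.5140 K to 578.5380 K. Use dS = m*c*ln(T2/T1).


T2/T1 = 1.7399
ln(T2/T1) = 0.5538
dS = 15.0950 * 2.2620 * 0.5538 = 18.9102 kJ/K

18.9102 kJ/K


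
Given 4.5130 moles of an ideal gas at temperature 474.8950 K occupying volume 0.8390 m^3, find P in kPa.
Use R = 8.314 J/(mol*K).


P = nRT/V = 4.5130 * 8.314 * 474.8950 / 0.8390
= 17818.5742 / 0.8390 = 21237.8716 Pa = 21.2379 kPa

21.2379 kPa


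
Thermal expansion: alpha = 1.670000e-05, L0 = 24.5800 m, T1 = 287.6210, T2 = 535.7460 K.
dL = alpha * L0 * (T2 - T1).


dT = 248.1250 K
dL = 1.670000e-05 * 24.5800 * 248.1250 = 0.101852 m
L_final = 24.681852 m

dL = 0.101852 m


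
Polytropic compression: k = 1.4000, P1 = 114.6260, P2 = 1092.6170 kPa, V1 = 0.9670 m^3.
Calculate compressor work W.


(k-1)/k = 0.2857
(P2/P1)^exp = 1.9044
W = 3.5000 * 114.6260 * 0.9670 * (1.9044 - 1) = 350.8787 kJ

350.8787 kJ


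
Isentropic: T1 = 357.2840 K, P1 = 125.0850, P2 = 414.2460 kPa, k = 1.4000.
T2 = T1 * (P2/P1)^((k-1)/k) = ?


(k-1)/k = 0.2857
(P2/P1)^exp = 1.4079
T2 = 357.2840 * 1.4079 = 503.0373 K

503.0373 K


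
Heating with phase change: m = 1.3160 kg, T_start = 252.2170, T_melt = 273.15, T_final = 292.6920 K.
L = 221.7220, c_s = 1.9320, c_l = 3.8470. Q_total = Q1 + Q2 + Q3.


Q1 (sensible, solid) = 1.3160 * 1.9320 * 20.9330 = 53.2224 kJ
Q2 (latent) = 1.3160 * 221.7220 = 291.7862 kJ
Q3 (sensible, liquid) = 1.3160 * 3.8470 * 19.5420 = 98.9343 kJ
Q_total = 443.9429 kJ

443.9429 kJ


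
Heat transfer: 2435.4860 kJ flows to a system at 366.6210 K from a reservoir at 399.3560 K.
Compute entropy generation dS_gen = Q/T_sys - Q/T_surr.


dS_sys = 2435.4860/366.6210 = 6.6431 kJ/K
dS_surr = -2435.4860/399.3560 = -6.0985 kJ/K
dS_gen = 6.6431 - 6.0985 = 0.5445 kJ/K (irreversible)

dS_gen = 0.5445 kJ/K, irreversible


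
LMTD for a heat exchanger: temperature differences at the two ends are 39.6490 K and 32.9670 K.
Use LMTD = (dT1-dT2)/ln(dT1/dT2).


dT1/dT2 = 1.2027
ln(dT1/dT2) = 0.1846
LMTD = 6.6820 / 0.1846 = 36.2053 K

36.2053 K


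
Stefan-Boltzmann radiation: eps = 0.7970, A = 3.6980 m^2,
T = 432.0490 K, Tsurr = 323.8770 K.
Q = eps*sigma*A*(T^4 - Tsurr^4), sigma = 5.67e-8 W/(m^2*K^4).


T^4 = 3.4844e+10
Tsurr^4 = 1.1003e+10
Q = 0.7970 * 5.67e-8 * 3.6980 * 2.3841e+10 = 3984.1375 W

3984.1375 W


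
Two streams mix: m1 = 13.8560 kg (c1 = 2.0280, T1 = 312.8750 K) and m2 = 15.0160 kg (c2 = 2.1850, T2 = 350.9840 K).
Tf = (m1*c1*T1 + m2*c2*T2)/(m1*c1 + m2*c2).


num = 20307.5485
den = 60.9099
Tf = 333.4029 K

333.4029 K


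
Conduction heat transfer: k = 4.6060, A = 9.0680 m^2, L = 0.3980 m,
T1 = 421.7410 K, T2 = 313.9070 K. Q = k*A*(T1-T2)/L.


dT = 107.8340 K
Q = 4.6060 * 9.0680 * 107.8340 / 0.3980 = 11316.3947 W

11316.3947 W


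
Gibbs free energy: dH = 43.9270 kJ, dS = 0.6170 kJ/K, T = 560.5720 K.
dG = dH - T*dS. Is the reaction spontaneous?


T*dS = 560.5720 * 0.6170 = 345.8729 kJ
dG = 43.9270 - 345.8729 = -301.9459 kJ (spontaneous)

dG = -301.9459 kJ, spontaneous


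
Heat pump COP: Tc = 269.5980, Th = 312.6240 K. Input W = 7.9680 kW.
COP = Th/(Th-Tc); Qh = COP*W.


COP = 312.6240 / 43.0260 = 7.2659
Qh = 7.2659 * 7.9680 = 57.8949 kW

COP = 7.2659, Qh = 57.8949 kW


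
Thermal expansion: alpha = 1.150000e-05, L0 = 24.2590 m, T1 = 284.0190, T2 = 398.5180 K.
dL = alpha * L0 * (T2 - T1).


dT = 114.4990 K
dL = 1.150000e-05 * 24.2590 * 114.4990 = 0.031943 m
L_final = 24.290943 m

dL = 0.031943 m


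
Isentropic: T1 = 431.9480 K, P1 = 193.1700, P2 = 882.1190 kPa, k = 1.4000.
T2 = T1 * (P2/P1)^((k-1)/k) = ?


(k-1)/k = 0.2857
(P2/P1)^exp = 1.5433
T2 = 431.9480 * 1.5433 = 666.6303 K

666.6303 K


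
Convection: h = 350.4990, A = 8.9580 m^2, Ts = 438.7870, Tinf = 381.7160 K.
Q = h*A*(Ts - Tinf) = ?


dT = 57.0710 K
Q = 350.4990 * 8.9580 * 57.0710 = 179189.8161 W

179189.8161 W


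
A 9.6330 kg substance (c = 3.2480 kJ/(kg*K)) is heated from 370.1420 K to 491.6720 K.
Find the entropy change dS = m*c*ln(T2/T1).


T2/T1 = 1.3283
ln(T2/T1) = 0.2839
dS = 9.6330 * 3.2480 * 0.2839 = 8.8834 kJ/K

8.8834 kJ/K


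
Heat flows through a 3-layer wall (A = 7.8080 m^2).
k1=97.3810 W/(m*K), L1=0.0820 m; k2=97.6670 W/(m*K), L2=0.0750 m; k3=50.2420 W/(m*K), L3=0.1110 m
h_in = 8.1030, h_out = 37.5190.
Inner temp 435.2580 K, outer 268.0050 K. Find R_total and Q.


R_conv_in = 1/(8.1030*7.8080) = 0.0158
R_1 = 0.0820/(97.3810*7.8080) = 0.0001
R_2 = 0.0750/(97.6670*7.8080) = 9.8350e-05
R_3 = 0.1110/(50.2420*7.8080) = 0.0003
R_conv_out = 1/(37.5190*7.8080) = 0.0034
R_total = 0.0197 K/W
Q = 167.2530 / 0.0197 = 8486.3631 W

R_total = 0.0197 K/W, Q = 8486.3631 W


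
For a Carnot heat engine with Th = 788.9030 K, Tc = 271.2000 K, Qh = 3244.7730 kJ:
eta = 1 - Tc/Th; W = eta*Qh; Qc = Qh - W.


eta = 1 - 271.2000/788.9030 = 0.6562
W = 0.6562 * 3244.7730 = 2129.3223 kJ
Qc = 3244.7730 - 2129.3223 = 1115.4507 kJ

eta = 65.6232%, W = 2129.3223 kJ, Qc = 1115.4507 kJ


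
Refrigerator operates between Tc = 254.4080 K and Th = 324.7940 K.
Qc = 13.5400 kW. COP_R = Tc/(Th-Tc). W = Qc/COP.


COP = 254.4080 / 70.3860 = 3.6145
W = 13.5400 / 3.6145 = 3.7461 kW

COP = 3.6145, W = 3.7461 kW


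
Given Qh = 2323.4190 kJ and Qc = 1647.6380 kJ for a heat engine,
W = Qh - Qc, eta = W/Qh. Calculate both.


W = 2323.4190 - 1647.6380 = 675.7810 kJ
eta = 675.7810 / 2323.4190 = 0.2909 = 29.0856%

W = 675.7810 kJ, eta = 29.0856%


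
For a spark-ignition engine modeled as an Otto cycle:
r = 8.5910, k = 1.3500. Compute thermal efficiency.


r^(k-1) = 2.1228
eta = 1 - 1/2.1228 = 0.5289 = 52.8931%

52.8931%


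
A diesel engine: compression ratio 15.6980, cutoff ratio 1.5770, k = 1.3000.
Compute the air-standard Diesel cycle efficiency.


r^(k-1) = 2.2843
rc^k = 1.8079
eta = 0.5285 = 52.8480%

52.8480%


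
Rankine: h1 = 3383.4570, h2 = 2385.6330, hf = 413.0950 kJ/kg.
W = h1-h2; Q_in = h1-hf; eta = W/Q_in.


W = 997.8240 kJ/kg
Q_in = 2970.3620 kJ/kg
eta = 0.3359 = 33.5927%

eta = 33.5927%


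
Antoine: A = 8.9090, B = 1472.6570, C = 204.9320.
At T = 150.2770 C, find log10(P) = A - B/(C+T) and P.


C+T = 355.2090
B/(C+T) = 4.1459
log10(P) = 8.9090 - 4.1459 = 4.7631
P = 10^4.7631 = 57957.7132 mmHg

57957.7132 mmHg


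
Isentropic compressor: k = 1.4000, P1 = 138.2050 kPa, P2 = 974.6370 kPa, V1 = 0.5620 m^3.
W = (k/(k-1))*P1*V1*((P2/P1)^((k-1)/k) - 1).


(k-1)/k = 0.2857
(P2/P1)^exp = 1.7473
W = 3.5000 * 138.2050 * 0.5620 * (1.7473 - 1) = 203.1632 kJ

203.1632 kJ


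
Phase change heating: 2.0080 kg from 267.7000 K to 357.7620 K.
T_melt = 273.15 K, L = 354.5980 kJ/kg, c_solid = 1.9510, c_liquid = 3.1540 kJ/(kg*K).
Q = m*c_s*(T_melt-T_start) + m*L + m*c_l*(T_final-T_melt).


Q1 (sensible, solid) = 2.0080 * 1.9510 * 5.4500 = 21.3510 kJ
Q2 (latent) = 2.0080 * 354.5980 = 712.0328 kJ
Q3 (sensible, liquid) = 2.0080 * 3.1540 * 84.6120 = 535.8674 kJ
Q_total = 1269.2512 kJ

1269.2512 kJ


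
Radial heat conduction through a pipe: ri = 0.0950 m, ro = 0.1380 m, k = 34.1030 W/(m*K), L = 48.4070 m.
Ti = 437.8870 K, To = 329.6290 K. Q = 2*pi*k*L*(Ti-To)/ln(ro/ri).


dT = 108.2580 K
ln(ro/ri) = 0.3734
Q = 2*pi*34.1030*48.4070*108.2580 / 0.3734 = 3007414.5698 W

3007414.5698 W


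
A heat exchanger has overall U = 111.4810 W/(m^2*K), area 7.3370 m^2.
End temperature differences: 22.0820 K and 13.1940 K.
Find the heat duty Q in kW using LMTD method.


LMTD = 17.2582 K
Q = 111.4810 * 7.3370 * 17.2582 = 14116.1307 W = 14.1161 kW

14.1161 kW


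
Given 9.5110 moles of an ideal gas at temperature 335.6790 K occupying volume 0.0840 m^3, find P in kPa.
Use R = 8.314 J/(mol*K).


P = nRT/V = 9.5110 * 8.314 * 335.6790 / 0.0840
= 26543.6336 / 0.0840 = 315995.6386 Pa = 315.9956 kPa

315.9956 kPa


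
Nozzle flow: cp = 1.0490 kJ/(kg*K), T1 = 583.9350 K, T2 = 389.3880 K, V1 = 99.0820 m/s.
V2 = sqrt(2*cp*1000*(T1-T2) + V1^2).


dT = 194.5470 K
2*cp*1000*dT = 408159.6060
V1^2 = 9817.2427
V2 = sqrt(417976.8487) = 646.5113 m/s

646.5113 m/s


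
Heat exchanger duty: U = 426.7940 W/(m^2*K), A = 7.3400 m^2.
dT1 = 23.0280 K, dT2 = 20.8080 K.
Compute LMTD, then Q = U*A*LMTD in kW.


LMTD = 21.8992 K
Q = 426.7940 * 7.3400 * 21.8992 = 68603.0761 W = 68.6031 kW

68.6031 kW


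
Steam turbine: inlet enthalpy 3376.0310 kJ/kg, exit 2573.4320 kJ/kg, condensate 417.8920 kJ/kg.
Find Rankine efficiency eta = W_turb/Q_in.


W = 802.5990 kJ/kg
Q_in = 2958.1390 kJ/kg
eta = 0.2713 = 27.1319%

eta = 27.1319%


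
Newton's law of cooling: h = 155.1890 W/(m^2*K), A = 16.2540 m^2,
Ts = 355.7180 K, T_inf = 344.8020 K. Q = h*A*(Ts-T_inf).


dT = 10.9160 K
Q = 155.1890 * 16.2540 * 10.9160 = 27534.9769 W

27534.9769 W


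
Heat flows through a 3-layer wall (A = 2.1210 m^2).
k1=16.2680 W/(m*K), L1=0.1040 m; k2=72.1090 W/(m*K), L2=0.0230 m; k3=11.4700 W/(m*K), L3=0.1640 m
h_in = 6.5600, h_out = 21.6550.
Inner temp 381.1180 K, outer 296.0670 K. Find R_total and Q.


R_conv_in = 1/(6.5600*2.1210) = 0.0719
R_1 = 0.1040/(16.2680*2.1210) = 0.0030
R_2 = 0.0230/(72.1090*2.1210) = 0.0002
R_3 = 0.1640/(11.4700*2.1210) = 0.0067
R_conv_out = 1/(21.6550*2.1210) = 0.0218
R_total = 0.1035 K/W
Q = 85.0510 / 0.1035 = 821.3586 W

R_total = 0.1035 K/W, Q = 821.3586 W


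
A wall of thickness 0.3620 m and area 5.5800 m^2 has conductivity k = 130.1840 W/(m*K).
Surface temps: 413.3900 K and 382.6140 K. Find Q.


dT = 30.7760 K
Q = 130.1840 * 5.5800 * 30.7760 / 0.3620 = 61758.3114 W

61758.3114 W


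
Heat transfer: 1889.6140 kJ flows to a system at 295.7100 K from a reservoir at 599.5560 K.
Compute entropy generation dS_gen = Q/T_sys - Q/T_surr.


dS_sys = 1889.6140/295.7100 = 6.3901 kJ/K
dS_surr = -1889.6140/599.5560 = -3.1517 kJ/K
dS_gen = 6.3901 - 3.1517 = 3.2384 kJ/K (irreversible)

dS_gen = 3.2384 kJ/K, irreversible


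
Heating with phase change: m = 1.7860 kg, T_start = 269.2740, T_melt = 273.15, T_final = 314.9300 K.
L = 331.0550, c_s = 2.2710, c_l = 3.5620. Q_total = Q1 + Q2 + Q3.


Q1 (sensible, solid) = 1.7860 * 2.2710 * 3.8760 = 15.7211 kJ
Q2 (latent) = 1.7860 * 331.0550 = 591.2642 kJ
Q3 (sensible, liquid) = 1.7860 * 3.5620 * 41.7800 = 265.7932 kJ
Q_total = 872.7785 kJ

872.7785 kJ


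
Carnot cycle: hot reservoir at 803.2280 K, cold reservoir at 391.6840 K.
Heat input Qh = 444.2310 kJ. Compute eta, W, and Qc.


eta = 1 - 391.6840/803.2280 = 0.5124
W = 0.5124 * 444.2310 = 227.6074 kJ
Qc = 444.2310 - 227.6074 = 216.6236 kJ

eta = 51.2363%, W = 227.6074 kJ, Qc = 216.6236 kJ


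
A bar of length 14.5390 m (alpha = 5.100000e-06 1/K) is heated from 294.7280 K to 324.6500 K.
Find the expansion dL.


dT = 29.9220 K
dL = 5.100000e-06 * 14.5390 * 29.9220 = 0.002219 m
L_final = 14.541219 m

dL = 0.002219 m


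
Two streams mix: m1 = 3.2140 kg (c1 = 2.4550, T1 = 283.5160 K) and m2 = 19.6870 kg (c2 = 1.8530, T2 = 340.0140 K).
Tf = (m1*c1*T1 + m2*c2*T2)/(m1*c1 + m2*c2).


num = 14640.7606
den = 44.3704
Tf = 329.9670 K

329.9670 K


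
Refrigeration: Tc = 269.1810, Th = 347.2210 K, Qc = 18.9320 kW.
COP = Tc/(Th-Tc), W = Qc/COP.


COP = 269.1810 / 78.0400 = 3.4493
W = 18.9320 / 3.4493 = 5.4887 kW

COP = 3.4493, W = 5.4887 kW


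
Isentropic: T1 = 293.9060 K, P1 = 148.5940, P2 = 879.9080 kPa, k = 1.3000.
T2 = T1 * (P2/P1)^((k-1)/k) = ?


(k-1)/k = 0.2308
(P2/P1)^exp = 1.5075
T2 = 293.9060 * 1.5075 = 443.0604 K

443.0604 K


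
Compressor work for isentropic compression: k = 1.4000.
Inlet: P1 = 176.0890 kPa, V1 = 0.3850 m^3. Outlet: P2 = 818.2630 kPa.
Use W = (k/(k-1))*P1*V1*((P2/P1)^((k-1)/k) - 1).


(k-1)/k = 0.2857
(P2/P1)^exp = 1.5510
W = 3.5000 * 176.0890 * 0.3850 * (1.5510 - 1) = 130.7459 kJ

130.7459 kJ


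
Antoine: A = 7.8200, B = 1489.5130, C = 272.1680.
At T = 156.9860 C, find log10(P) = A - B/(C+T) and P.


C+T = 429.1540
B/(C+T) = 3.4708
log10(P) = 7.8200 - 3.4708 = 4.3492
P = 10^4.3492 = 22345.3755 mmHg

22345.3755 mmHg


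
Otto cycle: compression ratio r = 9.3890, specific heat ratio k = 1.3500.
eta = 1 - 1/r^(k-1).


r^(k-1) = 2.1899
eta = 1 - 1/2.1899 = 0.5434 = 54.3350%

54.3350%


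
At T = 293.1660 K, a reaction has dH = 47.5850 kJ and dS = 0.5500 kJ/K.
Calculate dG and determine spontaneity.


T*dS = 293.1660 * 0.5500 = 161.2413 kJ
dG = 47.5850 - 161.2413 = -113.6563 kJ (spontaneous)

dG = -113.6563 kJ, spontaneous


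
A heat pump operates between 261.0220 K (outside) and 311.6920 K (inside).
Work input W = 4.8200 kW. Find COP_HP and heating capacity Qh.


COP = 311.6920 / 50.6700 = 6.1514
Qh = 6.1514 * 4.8200 = 29.6498 kW

COP = 6.1514, Qh = 29.6498 kW


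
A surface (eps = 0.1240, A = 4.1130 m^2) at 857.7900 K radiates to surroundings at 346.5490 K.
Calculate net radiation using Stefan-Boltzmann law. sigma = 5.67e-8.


T^4 = 5.4141e+11
Tsurr^4 = 1.4423e+10
Q = 0.1240 * 5.67e-8 * 4.1130 * 5.2698e+11 = 15239.1538 W

15239.1538 W


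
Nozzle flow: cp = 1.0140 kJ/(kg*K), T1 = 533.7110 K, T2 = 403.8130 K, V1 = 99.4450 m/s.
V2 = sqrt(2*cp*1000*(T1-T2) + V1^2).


dT = 129.8980 K
2*cp*1000*dT = 263433.1440
V1^2 = 9889.3080
V2 = sqrt(273322.4520) = 522.8025 m/s

522.8025 m/s


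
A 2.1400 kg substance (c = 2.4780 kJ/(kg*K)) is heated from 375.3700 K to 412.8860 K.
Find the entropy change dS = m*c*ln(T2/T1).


T2/T1 = 1.0999
ln(T2/T1) = 0.0953
dS = 2.1400 * 2.4780 * 0.0953 = 0.5052 kJ/K

0.5052 kJ/K


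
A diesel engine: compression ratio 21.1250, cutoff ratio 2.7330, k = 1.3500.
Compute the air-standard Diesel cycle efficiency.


r^(k-1) = 2.9086
rc^k = 3.8856
eta = 0.5759 = 57.5935%

57.5935%


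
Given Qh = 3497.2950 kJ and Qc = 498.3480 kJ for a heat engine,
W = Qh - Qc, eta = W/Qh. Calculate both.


W = 3497.2950 - 498.3480 = 2998.9470 kJ
eta = 2998.9470 / 3497.2950 = 0.8575 = 85.7505%

W = 2998.9470 kJ, eta = 85.7505%


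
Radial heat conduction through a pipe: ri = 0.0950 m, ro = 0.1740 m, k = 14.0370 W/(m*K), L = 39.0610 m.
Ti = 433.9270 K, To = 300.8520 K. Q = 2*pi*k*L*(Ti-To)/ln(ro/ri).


dT = 133.0750 K
ln(ro/ri) = 0.6052
Q = 2*pi*14.0370*39.0610*133.0750 / 0.6052 = 757548.7332 W

757548.7332 W


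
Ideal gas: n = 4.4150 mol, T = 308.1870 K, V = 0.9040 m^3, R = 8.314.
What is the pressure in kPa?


P = nRT/V = 4.4150 * 8.314 * 308.1870 / 0.9040
= 11312.4076 / 0.9040 = 12513.7252 Pa = 12.5137 kPa

12.5137 kPa


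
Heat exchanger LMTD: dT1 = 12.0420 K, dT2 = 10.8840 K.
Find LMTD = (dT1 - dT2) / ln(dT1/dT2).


dT1/dT2 = 1.1064
ln(dT1/dT2) = 0.1011
LMTD = 1.1580 / 0.1011 = 11.4532 K

11.4532 K


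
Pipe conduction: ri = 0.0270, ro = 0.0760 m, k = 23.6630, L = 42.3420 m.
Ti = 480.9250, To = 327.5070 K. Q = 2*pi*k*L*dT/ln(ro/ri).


dT = 153.4180 K
ln(ro/ri) = 1.0349
Q = 2*pi*23.6630*42.3420*153.4180 / 1.0349 = 933255.2665 W

933255.2665 W


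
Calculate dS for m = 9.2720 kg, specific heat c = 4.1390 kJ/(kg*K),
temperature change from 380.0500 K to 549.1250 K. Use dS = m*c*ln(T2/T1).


T2/T1 = 1.4449
ln(T2/T1) = 0.3680
dS = 9.2720 * 4.1390 * 0.3680 = 14.1236 kJ/K

14.1236 kJ/K


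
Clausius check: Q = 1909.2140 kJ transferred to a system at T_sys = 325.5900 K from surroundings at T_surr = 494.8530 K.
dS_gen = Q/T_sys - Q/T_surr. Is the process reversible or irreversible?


dS_sys = 1909.2140/325.5900 = 5.8639 kJ/K
dS_surr = -1909.2140/494.8530 = -3.8581 kJ/K
dS_gen = 5.8639 - 3.8581 = 2.0057 kJ/K (irreversible)

dS_gen = 2.0057 kJ/K, irreversible


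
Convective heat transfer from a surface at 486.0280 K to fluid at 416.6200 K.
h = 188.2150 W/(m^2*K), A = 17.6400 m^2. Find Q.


dT = 69.4080 K
Q = 188.2150 * 17.6400 * 69.4080 = 230442.3753 W

230442.3753 W


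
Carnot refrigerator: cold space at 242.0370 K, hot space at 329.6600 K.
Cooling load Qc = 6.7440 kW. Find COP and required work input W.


COP = 242.0370 / 87.6230 = 2.7623
W = 6.7440 / 2.7623 = 2.4415 kW

COP = 2.7623, W = 2.4415 kW


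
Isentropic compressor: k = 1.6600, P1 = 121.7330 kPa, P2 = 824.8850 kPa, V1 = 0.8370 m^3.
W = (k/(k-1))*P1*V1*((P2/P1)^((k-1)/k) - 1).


(k-1)/k = 0.3976
(P2/P1)^exp = 2.1399
W = 2.5152 * 121.7330 * 0.8370 * (2.1399 - 1) = 292.1200 kJ

292.1200 kJ


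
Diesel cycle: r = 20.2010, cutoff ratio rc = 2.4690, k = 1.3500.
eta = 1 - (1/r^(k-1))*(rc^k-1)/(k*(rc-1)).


r^(k-1) = 2.8634
rc^k = 3.3877
eta = 0.5795 = 57.9524%

57.9524%


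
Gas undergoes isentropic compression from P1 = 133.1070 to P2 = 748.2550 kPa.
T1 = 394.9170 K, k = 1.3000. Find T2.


(k-1)/k = 0.2308
(P2/P1)^exp = 1.4895
T2 = 394.9170 * 1.4895 = 588.2309 K

588.2309 K


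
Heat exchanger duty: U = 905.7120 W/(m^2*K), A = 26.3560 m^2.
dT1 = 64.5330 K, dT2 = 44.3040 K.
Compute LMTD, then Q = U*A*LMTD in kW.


LMTD = 53.7860 K
Q = 905.7120 * 26.3560 * 53.7860 = 1283922.1042 W = 1283.9221 kW

1283.9221 kW


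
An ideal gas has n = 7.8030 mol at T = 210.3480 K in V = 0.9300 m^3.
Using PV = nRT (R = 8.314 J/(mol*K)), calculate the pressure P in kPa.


P = nRT/V = 7.8030 * 8.314 * 210.3480 / 0.9300
= 13646.1460 / 0.9300 = 14673.2753 Pa = 14.6733 kPa

14.6733 kPa


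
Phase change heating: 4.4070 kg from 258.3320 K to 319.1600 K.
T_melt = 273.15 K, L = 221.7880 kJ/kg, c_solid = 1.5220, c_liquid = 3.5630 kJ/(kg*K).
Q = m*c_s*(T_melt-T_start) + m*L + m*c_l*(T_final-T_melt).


Q1 (sensible, solid) = 4.4070 * 1.5220 * 14.8180 = 99.3911 kJ
Q2 (latent) = 4.4070 * 221.7880 = 977.4197 kJ
Q3 (sensible, liquid) = 4.4070 * 3.5630 * 46.0100 = 722.4555 kJ
Q_total = 1799.2663 kJ

1799.2663 kJ


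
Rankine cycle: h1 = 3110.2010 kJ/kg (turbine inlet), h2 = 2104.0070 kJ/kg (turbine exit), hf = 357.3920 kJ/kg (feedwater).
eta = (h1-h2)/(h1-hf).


W = 1006.1940 kJ/kg
Q_in = 2752.8090 kJ/kg
eta = 0.3655 = 36.5515%

eta = 36.5515%


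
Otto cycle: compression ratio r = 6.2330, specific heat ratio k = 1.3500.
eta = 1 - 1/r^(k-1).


r^(k-1) = 1.8973
eta = 1 - 1/1.8973 = 0.4729 = 47.2945%

47.2945%


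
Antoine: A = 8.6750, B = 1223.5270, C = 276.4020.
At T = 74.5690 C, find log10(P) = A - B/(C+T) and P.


C+T = 350.9710
B/(C+T) = 3.4861
log10(P) = 8.6750 - 3.4861 = 5.1889
P = 10^5.1889 = 154482.7757 mmHg

154482.7757 mmHg


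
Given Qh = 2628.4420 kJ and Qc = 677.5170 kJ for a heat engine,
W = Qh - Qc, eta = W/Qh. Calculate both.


W = 2628.4420 - 677.5170 = 1950.9250 kJ
eta = 1950.9250 / 2628.4420 = 0.7422 = 74.2236%

W = 1950.9250 kJ, eta = 74.2236%


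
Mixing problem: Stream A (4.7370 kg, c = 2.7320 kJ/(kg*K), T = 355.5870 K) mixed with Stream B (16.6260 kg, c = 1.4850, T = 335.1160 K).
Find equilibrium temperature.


num = 12875.7068
den = 37.6311
Tf = 342.1561 K

342.1561 K


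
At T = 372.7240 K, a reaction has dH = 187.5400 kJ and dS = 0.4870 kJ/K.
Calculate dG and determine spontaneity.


T*dS = 372.7240 * 0.4870 = 181.5166 kJ
dG = 187.5400 - 181.5166 = 6.0234 kJ (non-spontaneous)

dG = 6.0234 kJ, non-spontaneous


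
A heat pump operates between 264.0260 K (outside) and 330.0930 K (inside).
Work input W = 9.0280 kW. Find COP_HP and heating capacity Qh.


COP = 330.0930 / 66.0670 = 4.9963
Qh = 4.9963 * 9.0280 = 45.1069 kW

COP = 4.9963, Qh = 45.1069 kW


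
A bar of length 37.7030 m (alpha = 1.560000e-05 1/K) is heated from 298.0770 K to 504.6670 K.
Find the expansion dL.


dT = 206.5900 K
dL = 1.560000e-05 * 37.7030 * 206.5900 = 0.121509 m
L_final = 37.824509 m

dL = 0.121509 m


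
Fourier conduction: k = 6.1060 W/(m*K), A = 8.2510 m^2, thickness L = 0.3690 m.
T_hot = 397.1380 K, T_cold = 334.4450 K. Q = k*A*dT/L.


dT = 62.6930 K
Q = 6.1060 * 8.2510 * 62.6930 / 0.3690 = 8559.6513 W

8559.6513 W


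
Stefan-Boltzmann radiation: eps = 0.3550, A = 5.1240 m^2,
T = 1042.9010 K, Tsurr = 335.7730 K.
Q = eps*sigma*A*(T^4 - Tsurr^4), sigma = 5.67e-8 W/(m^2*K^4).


T^4 = 1.1830e+12
Tsurr^4 = 1.2711e+10
Q = 0.3550 * 5.67e-8 * 5.1240 * 1.1703e+12 = 120698.2784 W

120698.2784 W


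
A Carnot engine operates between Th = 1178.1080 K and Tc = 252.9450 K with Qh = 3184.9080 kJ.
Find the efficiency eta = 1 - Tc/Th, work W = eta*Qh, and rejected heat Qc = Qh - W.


eta = 1 - 252.9450/1178.1080 = 0.7853
W = 0.7853 * 3184.9080 = 2501.0942 kJ
Qc = 3184.9080 - 2501.0942 = 683.8138 kJ

eta = 78.5296%, W = 2501.0942 kJ, Qc = 683.8138 kJ


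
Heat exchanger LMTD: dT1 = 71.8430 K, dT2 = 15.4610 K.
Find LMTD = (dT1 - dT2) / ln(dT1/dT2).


dT1/dT2 = 4.6467
ln(dT1/dT2) = 1.5362
LMTD = 56.3820 / 1.5362 = 36.7031 K

36.7031 K


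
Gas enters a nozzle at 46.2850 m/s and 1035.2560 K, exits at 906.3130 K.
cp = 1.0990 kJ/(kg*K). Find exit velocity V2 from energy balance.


dT = 128.9430 K
2*cp*1000*dT = 283416.7140
V1^2 = 2142.3012
V2 = sqrt(285559.0152) = 534.3772 m/s

534.3772 m/s


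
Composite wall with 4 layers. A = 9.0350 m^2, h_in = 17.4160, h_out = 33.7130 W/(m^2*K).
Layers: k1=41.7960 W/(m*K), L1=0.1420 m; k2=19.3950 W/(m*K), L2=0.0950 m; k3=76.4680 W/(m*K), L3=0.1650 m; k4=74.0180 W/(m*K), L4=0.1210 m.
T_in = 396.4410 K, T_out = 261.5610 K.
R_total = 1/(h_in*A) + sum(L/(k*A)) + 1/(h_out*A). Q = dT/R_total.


R_conv_in = 1/(17.4160*9.0350) = 0.0064
R_1 = 0.1420/(41.7960*9.0350) = 0.0004
R_2 = 0.0950/(19.3950*9.0350) = 0.0005
R_3 = 0.1650/(76.4680*9.0350) = 0.0002
R_4 = 0.1210/(74.0180*9.0350) = 0.0002
R_conv_out = 1/(33.7130*9.0350) = 0.0033
R_total = 0.0110 K/W
Q = 134.8800 / 0.0110 = 12288.5578 W

R_total = 0.0110 K/W, Q = 12288.5578 W


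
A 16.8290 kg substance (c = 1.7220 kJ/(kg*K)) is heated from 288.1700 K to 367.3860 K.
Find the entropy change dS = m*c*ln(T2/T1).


T2/T1 = 1.2749
ln(T2/T1) = 0.2429
dS = 16.8290 * 1.7220 * 0.2429 = 7.0380 kJ/K

7.0380 kJ/K


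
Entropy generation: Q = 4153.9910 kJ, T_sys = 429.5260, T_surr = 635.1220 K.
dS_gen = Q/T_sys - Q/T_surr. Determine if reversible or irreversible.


dS_sys = 4153.9910/429.5260 = 9.6711 kJ/K
dS_surr = -4153.9910/635.1220 = -6.5405 kJ/K
dS_gen = 9.6711 - 6.5405 = 3.1306 kJ/K (irreversible)

dS_gen = 3.1306 kJ/K, irreversible


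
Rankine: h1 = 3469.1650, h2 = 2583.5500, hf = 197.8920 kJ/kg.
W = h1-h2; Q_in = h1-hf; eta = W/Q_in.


W = 885.6150 kJ/kg
Q_in = 3271.2730 kJ/kg
eta = 0.2707 = 27.0725%

eta = 27.0725%


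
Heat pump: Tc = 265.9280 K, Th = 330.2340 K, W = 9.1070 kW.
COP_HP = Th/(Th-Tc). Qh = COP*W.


COP = 330.2340 / 64.3060 = 5.1354
Qh = 5.1354 * 9.1070 = 46.7677 kW

COP = 5.1354, Qh = 46.7677 kW


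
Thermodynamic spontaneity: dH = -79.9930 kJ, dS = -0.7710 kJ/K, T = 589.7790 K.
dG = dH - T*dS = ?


T*dS = 589.7790 * -0.7710 = -454.7196 kJ
dG = -79.9930 + 454.7196 = 374.7266 kJ (non-spontaneous)

dG = 374.7266 kJ, non-spontaneous


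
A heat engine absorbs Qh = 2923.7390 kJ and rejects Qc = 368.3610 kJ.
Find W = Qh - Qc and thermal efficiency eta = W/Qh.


W = 2923.7390 - 368.3610 = 2555.3780 kJ
eta = 2555.3780 / 2923.7390 = 0.8740 = 87.4010%

W = 2555.3780 kJ, eta = 87.4010%


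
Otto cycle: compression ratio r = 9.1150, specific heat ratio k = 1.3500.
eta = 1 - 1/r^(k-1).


r^(k-1) = 2.1673
eta = 1 - 1/2.1673 = 0.5386 = 53.8592%

53.8592%


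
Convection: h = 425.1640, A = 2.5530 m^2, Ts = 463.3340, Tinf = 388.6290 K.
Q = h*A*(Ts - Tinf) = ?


dT = 74.7050 K
Q = 425.1640 * 2.5530 * 74.7050 = 81088.0710 W

81088.0710 W


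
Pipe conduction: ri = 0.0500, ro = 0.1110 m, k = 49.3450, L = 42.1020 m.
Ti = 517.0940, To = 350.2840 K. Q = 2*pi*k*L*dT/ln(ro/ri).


dT = 166.8100 K
ln(ro/ri) = 0.7975
Q = 2*pi*49.3450*42.1020*166.8100 / 0.7975 = 2730317.9266 W

2730317.9266 W


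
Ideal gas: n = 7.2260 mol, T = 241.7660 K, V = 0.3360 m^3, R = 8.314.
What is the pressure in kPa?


P = nRT/V = 7.2260 * 8.314 * 241.7660 / 0.3360
= 14524.5673 / 0.3360 = 43227.8788 Pa = 43.2279 kPa

43.2279 kPa


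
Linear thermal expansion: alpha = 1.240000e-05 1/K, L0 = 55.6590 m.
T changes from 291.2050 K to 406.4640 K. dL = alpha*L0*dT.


dT = 115.2590 K
dL = 1.240000e-05 * 55.6590 * 115.2590 = 0.079548 m
L_final = 55.738548 m

dL = 0.079548 m


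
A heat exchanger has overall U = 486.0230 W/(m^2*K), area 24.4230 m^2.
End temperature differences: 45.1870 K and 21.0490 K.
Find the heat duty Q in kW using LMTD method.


LMTD = 31.5960 K
Q = 486.0230 * 24.4230 * 31.5960 = 375049.4657 W = 375.0495 kW

375.0495 kW
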